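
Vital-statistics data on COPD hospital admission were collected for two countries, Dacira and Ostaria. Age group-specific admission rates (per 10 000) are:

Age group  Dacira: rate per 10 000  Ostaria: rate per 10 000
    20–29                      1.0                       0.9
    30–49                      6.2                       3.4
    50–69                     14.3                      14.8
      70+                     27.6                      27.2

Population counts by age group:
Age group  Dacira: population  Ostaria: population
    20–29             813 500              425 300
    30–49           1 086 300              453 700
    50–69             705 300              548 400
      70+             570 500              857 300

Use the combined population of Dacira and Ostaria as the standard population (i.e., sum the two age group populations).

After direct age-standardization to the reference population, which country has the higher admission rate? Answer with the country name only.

Combined standard total = 5 460 300; weights = 0.2269, 0.2820, 0.2296, 0.2615.
Dacira: 0.2269×1.0 + 0.2820×6.2 + 0.2296×14.3 + 0.2615×27.6 = 12.4759 per 10 000.
Ostaria: 0.2269×0.9 + 0.2820×3.4 + 0.2296×14.8 + 0.2615×27.2 = 11.6737 per 10 000.
The crude rates (10.51 vs 14.60) would put Ostaria higher, but that reflects its age composition; once standardized to a common age structure, Dacira has the higher underlying rate.

Dacira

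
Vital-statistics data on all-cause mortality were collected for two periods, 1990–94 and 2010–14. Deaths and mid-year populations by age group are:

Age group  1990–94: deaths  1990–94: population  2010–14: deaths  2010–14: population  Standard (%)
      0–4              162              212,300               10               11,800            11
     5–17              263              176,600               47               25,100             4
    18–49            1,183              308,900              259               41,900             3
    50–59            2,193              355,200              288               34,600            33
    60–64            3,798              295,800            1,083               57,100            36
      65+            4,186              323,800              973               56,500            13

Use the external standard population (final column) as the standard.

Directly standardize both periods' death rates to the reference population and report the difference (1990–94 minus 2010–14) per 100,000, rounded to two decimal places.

-356.84

Age-specific rates per 100,000 for 1990–94: 76.31, 148.92, 382.97, 617.40, 1283.98, 1292.77.
For 2010–14: 84.75, 187.25, 618.14, 832.37, 1896.67, 1722.12.
Standard weights: 0.11, 0.04, 0.03, 0.33, 0.36, 0.13.
1990–94: 0.1100×76.31 + 0.0400×148.92 + 0.0300×382.97 + 0.3300×617.40 + 0.3600×1283.98 + 0.1300×1292.77 = 859.8732 per 100,000.
2010–14: 0.1100×84.75 + 0.0400×187.25 + 0.0300×618.14 + 0.3300×832.37 + 0.3600×1896.67 + 0.1300×1722.12 = 1216.7165 per 100,000.
Difference = 859.8732 − 1216.7165 = -356.8433.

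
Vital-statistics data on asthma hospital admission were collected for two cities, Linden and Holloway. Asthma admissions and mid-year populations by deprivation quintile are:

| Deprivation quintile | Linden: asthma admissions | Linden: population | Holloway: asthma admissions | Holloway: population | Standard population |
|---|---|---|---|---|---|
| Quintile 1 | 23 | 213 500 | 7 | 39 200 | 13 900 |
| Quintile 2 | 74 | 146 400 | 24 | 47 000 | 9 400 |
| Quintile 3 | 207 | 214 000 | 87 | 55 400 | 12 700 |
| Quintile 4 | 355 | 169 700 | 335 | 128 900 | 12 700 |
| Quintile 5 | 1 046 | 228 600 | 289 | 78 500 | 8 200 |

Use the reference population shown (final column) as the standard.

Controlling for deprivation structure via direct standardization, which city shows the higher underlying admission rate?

Holloway

Deprivation-specific rates per 10 000 for Linden: 1.08, 5.05, 9.67, 20.92, 45.76.
For Holloway: 1.79, 5.11, 15.70, 25.99, 36.82.
Standard total = 56 900; weights = 0.2443, 0.1652, 0.2232, 0.2232, 0.1441.
Linden: 0.2443×1.08 + 0.1652×5.05 + 0.2232×9.67 + 0.2232×20.92 + 0.1441×45.76 = 14.5205 per 10 000.
Holloway: 0.2443×1.79 + 0.1652×5.11 + 0.2232×15.70 + 0.2232×25.99 + 0.1441×36.82 = 15.8912 per 10 000.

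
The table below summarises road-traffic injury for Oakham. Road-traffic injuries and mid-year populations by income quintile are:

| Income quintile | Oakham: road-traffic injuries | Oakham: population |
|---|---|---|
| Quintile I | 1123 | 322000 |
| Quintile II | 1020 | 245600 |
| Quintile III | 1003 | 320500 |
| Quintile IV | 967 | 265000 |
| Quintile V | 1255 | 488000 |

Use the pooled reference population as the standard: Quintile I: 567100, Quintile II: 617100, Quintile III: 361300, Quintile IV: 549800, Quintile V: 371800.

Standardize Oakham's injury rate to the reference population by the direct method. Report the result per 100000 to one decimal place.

350.0

Income-specific rates per 100000 for Oakham: 348.76, 415.31, 312.95, 364.91, 257.17.
Standard total = 2467100; weights = 0.2299, 0.2501, 0.1464, 0.2229, 0.1507.
Standardized rate: 0.2299×348.76 + 0.2501×415.31 + 0.1464×312.95 + 0.2229×364.91 + 0.1507×257.17 = 349.9566 per 100000.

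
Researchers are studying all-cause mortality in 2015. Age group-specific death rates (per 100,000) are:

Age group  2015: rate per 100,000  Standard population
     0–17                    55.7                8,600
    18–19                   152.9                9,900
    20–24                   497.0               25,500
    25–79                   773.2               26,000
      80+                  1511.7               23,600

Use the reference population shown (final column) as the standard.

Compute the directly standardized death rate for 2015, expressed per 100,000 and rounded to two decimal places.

752.62

Standard total = 93,600; weights = 0.0919, 0.1058, 0.2724, 0.2778, 0.2521.
Standardized rate: 0.0919×55.7 + 0.1058×152.9 + 0.2724×497.0 + 0.2778×773.2 + 0.2521×1511.7 = 752.6234 per 100,000.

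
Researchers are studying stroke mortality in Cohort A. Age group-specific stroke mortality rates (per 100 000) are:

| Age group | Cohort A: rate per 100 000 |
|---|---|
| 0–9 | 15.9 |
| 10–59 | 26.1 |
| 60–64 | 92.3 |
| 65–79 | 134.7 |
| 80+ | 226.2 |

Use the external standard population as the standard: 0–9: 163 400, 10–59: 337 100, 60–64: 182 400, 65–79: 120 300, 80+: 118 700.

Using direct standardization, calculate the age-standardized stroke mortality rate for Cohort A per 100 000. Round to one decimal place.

77.3

Standard total = 921 900; weights = 0.1772, 0.3657, 0.1979, 0.1305, 0.1288.
Standardized rate: 0.1772×15.9 + 0.3657×26.1 + 0.1979×92.3 + 0.1305×134.7 + 0.1288×226.2 = 77.3253 per 100 000.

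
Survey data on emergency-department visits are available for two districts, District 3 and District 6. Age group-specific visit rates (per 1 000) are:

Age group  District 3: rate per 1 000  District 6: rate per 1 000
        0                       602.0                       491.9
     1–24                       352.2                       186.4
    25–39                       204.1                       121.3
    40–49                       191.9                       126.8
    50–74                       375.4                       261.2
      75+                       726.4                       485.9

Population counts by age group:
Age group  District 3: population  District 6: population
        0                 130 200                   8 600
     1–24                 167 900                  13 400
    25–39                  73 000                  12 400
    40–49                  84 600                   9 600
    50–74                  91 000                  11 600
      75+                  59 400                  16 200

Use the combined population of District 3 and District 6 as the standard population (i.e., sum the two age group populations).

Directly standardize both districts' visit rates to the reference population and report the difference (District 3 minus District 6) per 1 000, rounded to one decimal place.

130.5

Combined standard total = 677 900; weights = 0.2047, 0.2674, 0.1260, 0.1390, 0.1513, 0.1115.
District 3: 0.2047×602.0 + 0.2674×352.2 + 0.1260×204.1 + 0.1390×191.9 + 0.1513×375.4 + 0.1115×726.4 = 407.6567 per 1 000.
District 6: 0.2047×491.9 + 0.2674×186.4 + 0.1260×121.3 + 0.1390×126.8 + 0.1513×261.2 + 0.1115×485.9 = 277.1895 per 1 000.
Difference = 407.6567 − 277.1895 = 130.4671.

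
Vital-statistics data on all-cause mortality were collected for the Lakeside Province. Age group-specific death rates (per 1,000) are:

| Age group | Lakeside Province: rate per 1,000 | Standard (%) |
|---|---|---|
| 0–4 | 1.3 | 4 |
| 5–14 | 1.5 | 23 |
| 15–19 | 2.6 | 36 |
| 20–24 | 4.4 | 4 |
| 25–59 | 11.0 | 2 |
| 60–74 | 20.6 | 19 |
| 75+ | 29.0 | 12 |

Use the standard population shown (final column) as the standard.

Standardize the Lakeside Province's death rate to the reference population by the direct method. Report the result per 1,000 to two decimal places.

9.12

Standard weights: 0.04, 0.23, 0.36, 0.04, 0.02, 0.19, 0.12.
Standardized rate: 0.0400×1.3 + 0.2300×1.5 + 0.3600×2.6 + 0.0400×4.4 + 0.0200×11.0 + 0.1900×20.6 + 0.1200×29.0 = 9.1230 per 1,000.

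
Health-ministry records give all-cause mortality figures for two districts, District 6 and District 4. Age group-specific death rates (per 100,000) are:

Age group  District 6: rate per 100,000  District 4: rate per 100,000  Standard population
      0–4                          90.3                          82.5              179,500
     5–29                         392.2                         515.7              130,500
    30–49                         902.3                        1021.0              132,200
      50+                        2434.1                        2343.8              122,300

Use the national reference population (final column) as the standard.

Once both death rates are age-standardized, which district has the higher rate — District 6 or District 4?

District 4

Standard total = 564,500; weights = 0.3180, 0.2312, 0.2342, 0.2167.
District 6: 0.3180×90.3 + 0.2312×392.2 + 0.2342×902.3 + 0.2167×2434.1 = 858.0433 per 100,000.
District 4: 0.3180×82.5 + 0.2312×515.7 + 0.2342×1021.0 + 0.2167×2343.8 = 892.3482 per 100,000.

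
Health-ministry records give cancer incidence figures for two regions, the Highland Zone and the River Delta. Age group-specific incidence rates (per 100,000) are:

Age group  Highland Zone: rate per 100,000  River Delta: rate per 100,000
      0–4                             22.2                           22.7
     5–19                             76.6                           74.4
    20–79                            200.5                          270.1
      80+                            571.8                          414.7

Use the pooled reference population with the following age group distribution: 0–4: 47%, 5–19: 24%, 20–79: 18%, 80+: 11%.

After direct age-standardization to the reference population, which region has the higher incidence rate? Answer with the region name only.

Highland Zone

Standard weights: 0.47, 0.24, 0.18, 0.11.
The Highland Zone: 0.4700×22.2 + 0.2400×76.6 + 0.1800×200.5 + 0.1100×571.8 = 127.8060 per 100,000.
The River Delta: 0.4700×22.7 + 0.2400×74.4 + 0.1800×270.1 + 0.1100×414.7 = 122.7600 per 100,000.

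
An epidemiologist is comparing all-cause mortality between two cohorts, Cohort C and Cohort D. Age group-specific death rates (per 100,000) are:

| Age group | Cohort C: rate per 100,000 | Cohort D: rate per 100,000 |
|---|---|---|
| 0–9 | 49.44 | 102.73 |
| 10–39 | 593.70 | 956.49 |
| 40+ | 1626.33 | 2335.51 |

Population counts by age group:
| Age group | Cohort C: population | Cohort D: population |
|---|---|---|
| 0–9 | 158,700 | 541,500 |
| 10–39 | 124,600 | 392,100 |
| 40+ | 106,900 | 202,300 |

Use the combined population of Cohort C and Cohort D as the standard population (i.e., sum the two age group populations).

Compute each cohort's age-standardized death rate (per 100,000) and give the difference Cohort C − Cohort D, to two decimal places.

Combined standard total = 1,526,100; weights = 0.4588, 0.3386, 0.2026.
Cohort C: 0.4588×49.44 + 0.3386×593.70 + 0.2026×1626.33 = 553.2035 per 100,000.
Cohort D: 0.4588×102.73 + 0.3386×956.49 + 0.2026×2335.51 = 844.1712 per 100,000.
Difference = 553.2035 − 844.1712 = -290.9676.

-290.97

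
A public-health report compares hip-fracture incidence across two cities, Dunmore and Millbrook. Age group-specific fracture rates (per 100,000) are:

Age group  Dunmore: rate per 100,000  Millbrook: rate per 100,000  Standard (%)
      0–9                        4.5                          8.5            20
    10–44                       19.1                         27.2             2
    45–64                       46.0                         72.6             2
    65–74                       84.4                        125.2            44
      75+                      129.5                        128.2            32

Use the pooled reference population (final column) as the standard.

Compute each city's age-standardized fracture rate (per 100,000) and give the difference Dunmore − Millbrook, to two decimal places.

Standard weights: 0.20, 0.02, 0.02, 0.44, 0.32.
Dunmore: 0.2000×4.5 + 0.0200×19.1 + 0.0200×46.0 + 0.4400×84.4 + 0.3200×129.5 = 80.7780 per 100,000.
Millbrook: 0.2000×8.5 + 0.0200×27.2 + 0.0200×72.6 + 0.4400×125.2 + 0.3200×128.2 = 99.8080 per 100,000.
Difference = 80.7780 − 99.8080 = -19.0300.

-19.03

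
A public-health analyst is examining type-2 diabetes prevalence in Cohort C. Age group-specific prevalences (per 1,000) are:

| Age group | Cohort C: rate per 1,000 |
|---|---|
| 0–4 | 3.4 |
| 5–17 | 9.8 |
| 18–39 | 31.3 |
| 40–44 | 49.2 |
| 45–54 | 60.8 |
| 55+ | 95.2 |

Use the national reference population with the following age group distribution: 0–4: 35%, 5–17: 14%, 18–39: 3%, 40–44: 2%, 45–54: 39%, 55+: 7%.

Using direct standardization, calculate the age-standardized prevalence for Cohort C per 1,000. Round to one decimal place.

34.9

Standard weights: 0.35, 0.14, 0.03, 0.02, 0.39, 0.07.
Standardized rate: 0.3500×3.4 + 0.1400×9.8 + 0.0300×31.3 + 0.0200×49.2 + 0.3900×60.8 + 0.0700×95.2 = 34.8610 per 1,000.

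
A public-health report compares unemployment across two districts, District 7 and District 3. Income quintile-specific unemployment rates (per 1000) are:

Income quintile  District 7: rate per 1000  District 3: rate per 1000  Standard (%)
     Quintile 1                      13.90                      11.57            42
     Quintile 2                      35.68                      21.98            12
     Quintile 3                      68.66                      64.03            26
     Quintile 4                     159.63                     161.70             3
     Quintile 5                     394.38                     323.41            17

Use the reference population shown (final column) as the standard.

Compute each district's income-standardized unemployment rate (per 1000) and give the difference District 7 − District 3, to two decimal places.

Standard weights: 0.42, 0.12, 0.26, 0.03, 0.17.
District 7: 0.4200×13.90 + 0.1200×35.68 + 0.2600×68.66 + 0.0300×159.63 + 0.1700×394.38 = 99.8047 per 1000.
District 3: 0.4200×11.57 + 0.1200×21.98 + 0.2600×64.03 + 0.0300×161.70 + 0.1700×323.41 = 83.9755 per 1000.
Difference = 99.8047 − 83.9755 = 15.8292.

15.83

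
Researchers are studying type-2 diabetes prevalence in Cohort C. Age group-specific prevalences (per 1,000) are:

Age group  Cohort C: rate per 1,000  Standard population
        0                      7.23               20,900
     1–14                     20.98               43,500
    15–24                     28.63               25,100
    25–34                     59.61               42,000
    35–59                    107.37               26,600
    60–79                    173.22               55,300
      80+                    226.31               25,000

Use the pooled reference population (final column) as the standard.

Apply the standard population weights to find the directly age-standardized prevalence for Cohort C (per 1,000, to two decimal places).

93.87

Standard total = 238,400; weights = 0.0877, 0.1825, 0.1053, 0.1762, 0.1116, 0.2320, 0.1049.
Standardized rate: 0.0877×7.23 + 0.1825×20.98 + 0.1053×28.63 + 0.1762×59.61 + 0.1116×107.37 + 0.2320×173.22 + 0.1049×226.31 = 93.8709 per 1,000.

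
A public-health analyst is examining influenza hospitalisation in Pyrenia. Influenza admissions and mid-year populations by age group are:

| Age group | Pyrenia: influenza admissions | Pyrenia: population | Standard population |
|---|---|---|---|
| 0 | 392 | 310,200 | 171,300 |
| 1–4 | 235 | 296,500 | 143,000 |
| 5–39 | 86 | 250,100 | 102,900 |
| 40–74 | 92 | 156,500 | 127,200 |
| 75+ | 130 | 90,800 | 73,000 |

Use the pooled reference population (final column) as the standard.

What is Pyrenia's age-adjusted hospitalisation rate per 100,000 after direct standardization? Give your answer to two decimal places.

88.19

Age-specific rates per 100,000 for Pyrenia: 126.37, 79.26, 34.39, 58.79, 143.17.
Standard total = 617,400; weights = 0.2775, 0.2316, 0.1667, 0.2060, 0.1182.
Standardized rate: 0.2775×126.37 + 0.2316×79.26 + 0.1667×34.39 + 0.2060×58.79 + 0.1182×143.17 = 88.1901 per 100,000.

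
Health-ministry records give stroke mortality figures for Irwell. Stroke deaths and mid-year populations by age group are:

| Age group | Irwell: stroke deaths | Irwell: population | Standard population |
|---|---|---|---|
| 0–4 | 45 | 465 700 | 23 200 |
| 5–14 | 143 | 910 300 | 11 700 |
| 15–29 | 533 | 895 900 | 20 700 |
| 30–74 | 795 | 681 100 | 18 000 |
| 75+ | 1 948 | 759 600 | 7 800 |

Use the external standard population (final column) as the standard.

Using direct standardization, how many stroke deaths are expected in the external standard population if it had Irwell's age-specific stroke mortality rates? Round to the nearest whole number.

57

Age-specific rates per 100 000 for Irwell: 9.66, 15.71, 59.49, 116.72, 256.45.
Expected stroke deaths = Σ (standard pop × age-specific rate ÷ 100 000)
= 23 200×9.66/100 000 + 11 700×15.71/100 000 + 20 700×59.49/100 000 + 18 000×116.72/100 000 + 7 800×256.45/100 000
= 2.24 + 1.84 + 12.32 + 21.01 + 20.00 = 57.41.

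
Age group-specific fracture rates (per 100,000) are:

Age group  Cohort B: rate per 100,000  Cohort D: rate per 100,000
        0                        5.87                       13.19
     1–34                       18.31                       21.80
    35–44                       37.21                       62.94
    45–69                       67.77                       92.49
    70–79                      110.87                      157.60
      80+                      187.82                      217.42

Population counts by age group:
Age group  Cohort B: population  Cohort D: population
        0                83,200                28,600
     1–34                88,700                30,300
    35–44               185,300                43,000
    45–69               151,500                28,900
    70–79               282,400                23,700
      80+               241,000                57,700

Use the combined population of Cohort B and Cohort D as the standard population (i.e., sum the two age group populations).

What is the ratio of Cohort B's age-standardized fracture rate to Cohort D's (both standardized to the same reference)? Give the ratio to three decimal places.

Combined standard total = 1,244,300; weights = 0.0898, 0.0956, 0.1835, 0.1450, 0.2460, 0.2401.
Cohort B: 0.0898×5.87 + 0.0956×18.31 + 0.1835×37.21 + 0.1450×67.77 + 0.2460×110.87 + 0.2401×187.82 = 91.2923 per 100,000.
Cohort D: 0.0898×13.19 + 0.0956×21.80 + 0.1835×62.94 + 0.1450×92.49 + 0.2460×157.60 + 0.2401×217.42 = 119.1899 per 100,000.
Ratio = 91.2923 ÷ 119.1899 = 0.76594.

0.766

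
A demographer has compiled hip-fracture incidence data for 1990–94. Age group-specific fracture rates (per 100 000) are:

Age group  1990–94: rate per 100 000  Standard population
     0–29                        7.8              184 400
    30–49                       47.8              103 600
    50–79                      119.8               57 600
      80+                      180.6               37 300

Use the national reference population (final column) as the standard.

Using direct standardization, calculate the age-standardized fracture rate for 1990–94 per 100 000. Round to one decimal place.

52.3

Standard total = 382 900; weights = 0.4816, 0.2706, 0.1504, 0.0974.
Standardized rate: 0.4816×7.8 + 0.2706×47.8 + 0.1504×119.8 + 0.0974×180.6 = 52.3042 per 100 000.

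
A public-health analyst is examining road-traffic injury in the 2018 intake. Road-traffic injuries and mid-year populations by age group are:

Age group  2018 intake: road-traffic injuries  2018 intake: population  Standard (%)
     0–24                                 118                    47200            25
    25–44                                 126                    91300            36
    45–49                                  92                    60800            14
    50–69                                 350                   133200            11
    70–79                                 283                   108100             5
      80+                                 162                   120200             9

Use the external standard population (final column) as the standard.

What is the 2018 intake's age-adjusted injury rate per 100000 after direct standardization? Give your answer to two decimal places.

187.49

Age-specific rates per 100000 for the 2018 intake: 250.00, 138.01, 151.32, 262.76, 261.79, 134.78.
Standard weights: 0.25, 0.36, 0.14, 0.11, 0.05, 0.09.
Standardized rate: 0.2500×250.00 + 0.3600×138.01 + 0.1400×151.32 + 0.1100×262.76 + 0.0500×261.79 + 0.0900×134.78 = 187.4900 per 100000.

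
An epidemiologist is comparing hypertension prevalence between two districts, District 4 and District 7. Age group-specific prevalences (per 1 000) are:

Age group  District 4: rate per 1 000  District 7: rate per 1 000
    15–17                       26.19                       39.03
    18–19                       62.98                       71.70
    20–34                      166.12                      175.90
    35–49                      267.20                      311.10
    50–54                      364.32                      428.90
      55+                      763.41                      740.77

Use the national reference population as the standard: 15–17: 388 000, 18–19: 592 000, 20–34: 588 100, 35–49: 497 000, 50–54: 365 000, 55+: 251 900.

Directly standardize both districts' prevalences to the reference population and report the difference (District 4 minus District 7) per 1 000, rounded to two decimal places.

Standard total = 2 682 000; weights = 0.1447, 0.2207, 0.2193, 0.1853, 0.1361, 0.0939.
District 4: 0.1447×26.19 + 0.2207×62.98 + 0.2193×166.12 + 0.1853×267.20 + 0.1361×364.32 + 0.0939×763.41 = 224.9140 per 1 000.
District 7: 0.1447×39.03 + 0.2207×71.70 + 0.2193×175.90 + 0.1853×311.10 + 0.1361×428.90 + 0.0939×740.77 = 245.6383 per 1 000.
Difference = 224.9140 − 245.6383 = -20.7244.

-20.72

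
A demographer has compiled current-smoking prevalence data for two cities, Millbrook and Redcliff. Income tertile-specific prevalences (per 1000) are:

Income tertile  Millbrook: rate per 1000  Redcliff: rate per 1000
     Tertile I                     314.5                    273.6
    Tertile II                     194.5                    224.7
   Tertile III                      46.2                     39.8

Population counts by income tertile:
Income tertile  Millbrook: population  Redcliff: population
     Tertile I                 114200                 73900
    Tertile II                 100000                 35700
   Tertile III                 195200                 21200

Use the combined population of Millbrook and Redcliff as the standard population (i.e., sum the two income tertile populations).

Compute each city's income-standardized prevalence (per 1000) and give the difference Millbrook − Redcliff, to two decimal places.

9.22

Combined standard total = 540200; weights = 0.3482, 0.2512, 0.4006.
Millbrook: 0.3482×314.5 + 0.2512×194.5 + 0.4006×46.2 = 176.8767 per 1000.
Redcliff: 0.3482×273.6 + 0.2512×224.7 + 0.4006×39.8 = 167.6577 per 1000.
Difference = 176.8767 − 167.6577 = 9.2190.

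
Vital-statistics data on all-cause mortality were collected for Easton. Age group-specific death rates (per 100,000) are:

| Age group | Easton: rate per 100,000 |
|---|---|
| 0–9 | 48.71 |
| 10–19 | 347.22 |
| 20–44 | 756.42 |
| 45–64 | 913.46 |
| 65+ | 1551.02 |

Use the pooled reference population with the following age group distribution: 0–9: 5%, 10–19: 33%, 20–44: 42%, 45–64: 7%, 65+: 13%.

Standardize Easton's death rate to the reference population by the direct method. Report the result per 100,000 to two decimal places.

Standard weights: 0.05, 0.33, 0.42, 0.07, 0.13.
Standardized rate: 0.0500×48.71 + 0.3300×347.22 + 0.4200×756.42 + 0.0700×913.46 + 0.1300×1551.02 = 700.2893 per 100,000.

700.29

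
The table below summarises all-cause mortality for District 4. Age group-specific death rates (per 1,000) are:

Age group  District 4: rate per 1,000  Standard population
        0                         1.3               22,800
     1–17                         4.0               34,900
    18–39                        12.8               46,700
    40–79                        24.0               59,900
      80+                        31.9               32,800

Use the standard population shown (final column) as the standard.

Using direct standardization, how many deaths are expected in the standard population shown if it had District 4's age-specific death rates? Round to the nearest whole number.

Expected deaths = Σ (standard pop × age-specific rate ÷ 1,000)
= 22,800×1.3/1,000 + 34,900×4.0/1,000 + 46,700×12.8/1,000 + 59,900×24.0/1,000 + 32,800×31.9/1,000
= 29.64 + 139.60 + 597.76 + 1437.60 + 1046.32 = 3250.92.

3251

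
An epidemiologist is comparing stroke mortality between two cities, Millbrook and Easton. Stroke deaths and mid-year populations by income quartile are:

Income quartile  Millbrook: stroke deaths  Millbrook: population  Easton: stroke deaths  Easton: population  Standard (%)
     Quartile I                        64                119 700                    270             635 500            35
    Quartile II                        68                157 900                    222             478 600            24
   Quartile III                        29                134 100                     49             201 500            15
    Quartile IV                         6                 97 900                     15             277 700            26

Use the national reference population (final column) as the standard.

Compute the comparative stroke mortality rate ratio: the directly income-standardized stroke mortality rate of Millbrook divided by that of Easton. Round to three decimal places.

1.091

Income-specific rates per 100 000 for Millbrook: 53.47, 43.07, 21.63, 6.13.
For Easton: 42.49, 46.39, 24.32, 5.40.
Standard weights: 0.35, 0.24, 0.15, 0.26.
Millbrook: 0.3500×53.47 + 0.2400×43.07 + 0.1500×21.63 + 0.2600×6.13 = 33.8864 per 100 000.
Easton: 0.3500×42.49 + 0.2400×46.39 + 0.1500×24.32 + 0.2600×5.40 = 31.0547 per 100 000.
Ratio = 33.8864 ÷ 31.0547 = 1.09119.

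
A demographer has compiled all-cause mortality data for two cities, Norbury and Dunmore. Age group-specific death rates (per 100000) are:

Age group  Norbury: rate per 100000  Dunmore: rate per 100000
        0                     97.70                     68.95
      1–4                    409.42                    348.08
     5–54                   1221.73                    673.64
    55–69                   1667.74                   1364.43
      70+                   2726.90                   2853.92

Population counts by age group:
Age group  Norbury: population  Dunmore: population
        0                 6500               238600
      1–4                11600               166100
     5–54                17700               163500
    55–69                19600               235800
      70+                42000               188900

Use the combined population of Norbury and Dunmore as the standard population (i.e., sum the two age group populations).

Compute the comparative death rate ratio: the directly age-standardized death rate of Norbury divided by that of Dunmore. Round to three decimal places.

1.137

Combined standard total = 1090300; weights = 0.2248, 0.1630, 0.1662, 0.2342, 0.2118.
Norbury: 0.2248×97.70 + 0.1630×409.42 + 0.1662×1221.73 + 0.2342×1667.74 + 0.2118×2726.90 = 1259.8915 per 100000.
Dunmore: 0.2248×68.95 + 0.1630×348.08 + 0.1662×673.64 + 0.2342×1364.43 + 0.2118×2853.92 = 1108.1928 per 100000.
Ratio = 1259.8915 ÷ 1108.1928 = 1.13689.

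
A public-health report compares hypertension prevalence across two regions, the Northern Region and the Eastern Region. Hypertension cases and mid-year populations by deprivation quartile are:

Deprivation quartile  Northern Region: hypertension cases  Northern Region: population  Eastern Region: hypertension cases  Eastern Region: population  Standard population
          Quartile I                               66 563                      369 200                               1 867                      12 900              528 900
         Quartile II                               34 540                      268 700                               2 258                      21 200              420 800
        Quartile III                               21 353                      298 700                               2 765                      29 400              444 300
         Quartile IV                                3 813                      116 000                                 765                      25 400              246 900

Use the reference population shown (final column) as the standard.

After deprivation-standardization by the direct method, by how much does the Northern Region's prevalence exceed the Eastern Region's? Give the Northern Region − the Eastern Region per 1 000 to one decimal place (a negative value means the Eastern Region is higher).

Deprivation-specific rates per 1 000 for the Northern Region: 180.290, 128.545, 71.486, 32.871.
For the Eastern Region: 144.729, 106.509, 94.048, 30.118.
Standard total = 1 640 900; weights = 0.3223, 0.2564, 0.2708, 0.1505.
The Northern Region: 0.3223×180.290 + 0.2564×128.545 + 0.2708×71.486 + 0.1505×32.871 = 115.3782 per 1 000.
The Eastern Region: 0.3223×144.729 + 0.2564×106.509 + 0.2708×94.048 + 0.1505×30.118 = 103.9598 per 1 000.
Difference = 115.3782 − 103.9598 = 11.4184.

11.4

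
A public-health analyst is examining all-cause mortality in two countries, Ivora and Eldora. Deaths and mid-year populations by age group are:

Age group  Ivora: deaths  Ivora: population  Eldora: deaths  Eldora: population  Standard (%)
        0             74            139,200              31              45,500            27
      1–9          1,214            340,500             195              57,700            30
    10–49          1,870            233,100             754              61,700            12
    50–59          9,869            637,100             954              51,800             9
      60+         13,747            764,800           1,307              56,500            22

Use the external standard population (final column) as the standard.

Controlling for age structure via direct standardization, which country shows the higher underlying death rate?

Age-specific rates per 100,000 for Ivora: 53.16, 356.53, 802.23, 1549.05, 1797.46.
For Eldora: 68.13, 337.95, 1222.04, 1841.70, 2313.27.
Standard weights: 0.27, 0.30, 0.12, 0.09, 0.22.
Ivora: 0.2700×53.16 + 0.3000×356.53 + 0.1200×802.23 + 0.0900×1549.05 + 0.2200×1797.46 = 752.4380 per 100,000.
Eldora: 0.2700×68.13 + 0.3000×337.95 + 0.1200×1222.04 + 0.0900×1841.70 + 0.2200×2313.27 = 941.1004 per 100,000.
The crude rates (1266.09 vs 1186.31) would put Ivora higher, but that reflects its age composition; once standardized to a common age structure, Eldora has the higher underlying rate.

Eldora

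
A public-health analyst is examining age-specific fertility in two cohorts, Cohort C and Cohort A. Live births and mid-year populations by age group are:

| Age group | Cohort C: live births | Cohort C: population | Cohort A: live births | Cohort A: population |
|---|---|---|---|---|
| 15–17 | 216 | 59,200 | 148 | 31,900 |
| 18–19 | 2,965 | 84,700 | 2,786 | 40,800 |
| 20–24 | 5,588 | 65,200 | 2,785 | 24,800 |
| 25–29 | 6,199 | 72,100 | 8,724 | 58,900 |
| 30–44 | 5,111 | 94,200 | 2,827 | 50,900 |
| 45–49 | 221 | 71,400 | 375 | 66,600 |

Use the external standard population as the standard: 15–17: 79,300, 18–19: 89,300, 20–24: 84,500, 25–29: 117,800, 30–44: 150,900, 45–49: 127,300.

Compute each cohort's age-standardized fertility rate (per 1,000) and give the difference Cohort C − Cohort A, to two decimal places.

Age-specific rates per 1,000 for Cohort C: 3.649, 35.006, 85.706, 85.978, 54.257, 3.095.
For Cohort A: 4.639, 68.284, 112.298, 148.115, 55.540, 5.631.
Standard total = 649,100; weights = 0.1222, 0.1376, 0.1302, 0.1815, 0.2325, 0.1961.
Cohort C: 0.1222×3.649 + 0.1376×35.006 + 0.1302×85.706 + 0.1815×85.978 + 0.2325×54.257 + 0.1961×3.095 = 45.2427 per 1,000.
Cohort A: 0.1222×4.639 + 0.1376×68.284 + 0.1302×112.298 + 0.1815×148.115 + 0.2325×55.540 + 0.1961×5.631 = 65.4764 per 1,000.
Difference = 45.2427 − 65.4764 = -20.2337.

-20.23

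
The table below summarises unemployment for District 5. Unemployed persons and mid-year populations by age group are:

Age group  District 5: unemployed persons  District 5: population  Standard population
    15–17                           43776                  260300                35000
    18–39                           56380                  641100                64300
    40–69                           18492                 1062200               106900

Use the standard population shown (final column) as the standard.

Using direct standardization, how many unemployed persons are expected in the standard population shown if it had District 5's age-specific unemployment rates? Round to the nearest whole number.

Age-specific rates per 1000 for District 5: 168.175, 87.943, 17.409.
Expected unemployed persons = Σ (standard pop × age-specific rate ÷ 1000)
= 35000×168.175/1000 + 64300×87.943/1000 + 106900×17.409/1000
= 5886.13 + 5654.71 + 1861.04 = 13401.88.

13402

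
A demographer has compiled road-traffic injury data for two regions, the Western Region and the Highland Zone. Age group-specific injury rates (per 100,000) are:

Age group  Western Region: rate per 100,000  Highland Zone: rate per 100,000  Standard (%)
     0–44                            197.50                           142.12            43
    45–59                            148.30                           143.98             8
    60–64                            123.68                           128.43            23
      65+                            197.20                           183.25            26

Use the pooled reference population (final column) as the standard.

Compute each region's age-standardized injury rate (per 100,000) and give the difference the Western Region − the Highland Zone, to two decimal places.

26.69

Standard weights: 0.43, 0.08, 0.23, 0.26.
The Western Region: 0.4300×197.50 + 0.0800×148.30 + 0.2300×123.68 + 0.2600×197.20 = 176.5074 per 100,000.
The Highland Zone: 0.4300×142.12 + 0.0800×143.98 + 0.2300×128.43 + 0.2600×183.25 = 149.8139 per 100,000.
Difference = 176.5074 − 149.8139 = 26.6935.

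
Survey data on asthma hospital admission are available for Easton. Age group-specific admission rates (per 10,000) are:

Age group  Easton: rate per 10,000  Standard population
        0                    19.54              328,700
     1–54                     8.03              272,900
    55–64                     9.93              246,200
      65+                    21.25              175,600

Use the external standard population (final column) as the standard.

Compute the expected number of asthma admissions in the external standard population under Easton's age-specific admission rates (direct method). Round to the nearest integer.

1479

Expected asthma admissions = Σ (standard pop × age-specific rate ÷ 10,000)
= 328,700×19.54/10,000 + 272,900×8.03/10,000 + 246,200×9.93/10,000 + 175,600×21.25/10,000
= 642.28 + 219.14 + 244.48 + 373.15 = 1479.05.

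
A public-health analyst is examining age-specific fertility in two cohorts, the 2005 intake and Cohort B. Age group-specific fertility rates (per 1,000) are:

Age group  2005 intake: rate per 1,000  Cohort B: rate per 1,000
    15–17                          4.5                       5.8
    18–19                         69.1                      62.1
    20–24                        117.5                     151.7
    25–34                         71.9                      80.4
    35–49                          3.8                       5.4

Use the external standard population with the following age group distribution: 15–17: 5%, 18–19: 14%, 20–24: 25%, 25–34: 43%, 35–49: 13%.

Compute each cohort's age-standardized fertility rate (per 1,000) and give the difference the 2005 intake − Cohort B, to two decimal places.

-11.50

Standard weights: 0.05, 0.14, 0.25, 0.43, 0.13.
The 2005 intake: 0.0500×4.5 + 0.1400×69.1 + 0.2500×117.5 + 0.4300×71.9 + 0.1300×3.8 = 70.6850 per 1,000.
Cohort B: 0.0500×5.8 + 0.1400×62.1 + 0.2500×151.7 + 0.4300×80.4 + 0.1300×5.4 = 82.1830 per 1,000.
Difference = 70.6850 − 82.1830 = -11.4980.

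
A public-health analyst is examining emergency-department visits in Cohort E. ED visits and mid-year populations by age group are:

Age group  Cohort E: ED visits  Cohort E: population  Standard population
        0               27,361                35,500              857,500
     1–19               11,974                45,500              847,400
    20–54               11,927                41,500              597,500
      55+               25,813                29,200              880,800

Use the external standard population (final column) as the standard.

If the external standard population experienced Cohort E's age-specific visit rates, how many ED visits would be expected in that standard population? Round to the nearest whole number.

Age-specific rates per 1,000 for Cohort E: 770.732, 263.165, 287.398, 884.007.
Expected ED visits = Σ (standard pop × age-specific rate ÷ 1,000)
= 857,500×770.732/1,000 + 847,400×263.165/1,000 + 597,500×287.398/1,000 + 880,800×884.007/1,000
= 660903.03 + 223005.88 + 171720.06 + 778633.23 = 1834262.20.

1834262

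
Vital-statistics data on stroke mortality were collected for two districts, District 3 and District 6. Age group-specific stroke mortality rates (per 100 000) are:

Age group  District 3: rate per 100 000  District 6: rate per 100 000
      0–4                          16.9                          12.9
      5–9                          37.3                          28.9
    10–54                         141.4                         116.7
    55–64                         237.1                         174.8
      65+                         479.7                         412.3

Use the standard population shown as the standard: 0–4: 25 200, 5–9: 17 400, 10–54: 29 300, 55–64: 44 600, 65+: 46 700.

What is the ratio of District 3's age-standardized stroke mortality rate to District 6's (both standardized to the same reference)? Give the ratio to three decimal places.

Standard total = 163 200; weights = 0.1544, 0.1066, 0.1795, 0.2733, 0.2862.
District 3: 0.1544×16.9 + 0.1066×37.3 + 0.1795×141.4 + 0.2733×237.1 + 0.2862×479.7 = 234.0354 per 100 000.
District 6: 0.1544×12.9 + 0.1066×28.9 + 0.1795×116.7 + 0.2733×174.8 + 0.2862×412.3 = 191.7754 per 100 000.
Ratio = 234.0354 ÷ 191.7754 = 1.22036.

1.220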